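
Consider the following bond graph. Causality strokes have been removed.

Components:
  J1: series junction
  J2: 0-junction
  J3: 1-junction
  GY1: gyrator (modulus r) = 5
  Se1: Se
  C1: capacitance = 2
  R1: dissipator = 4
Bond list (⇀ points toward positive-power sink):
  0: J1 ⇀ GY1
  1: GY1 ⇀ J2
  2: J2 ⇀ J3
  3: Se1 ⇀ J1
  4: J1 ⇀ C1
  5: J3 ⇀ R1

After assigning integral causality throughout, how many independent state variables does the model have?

bond 3 stroke→J1  (Se1: effort source, stroke at far end)
bond 4 stroke→J1  (C1 outputs effort q/C1)
bond 0 stroke→GY1  (J1: last free bond brings flow in)
bond 1 stroke→GY1  (GY GY1: same side as bond 0)
bond 2 stroke→J2  (closing 0-jn rule on J2)
bond 5 stroke→J3  (1-jn J3 has f-setter on 2)

1  (C1 all integral)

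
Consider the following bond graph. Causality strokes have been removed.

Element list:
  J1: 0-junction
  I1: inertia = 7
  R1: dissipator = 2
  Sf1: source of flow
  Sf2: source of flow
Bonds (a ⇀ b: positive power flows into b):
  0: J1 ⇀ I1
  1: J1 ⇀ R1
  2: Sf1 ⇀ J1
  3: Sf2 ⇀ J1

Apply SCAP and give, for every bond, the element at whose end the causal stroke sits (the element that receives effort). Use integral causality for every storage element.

#2 stroke at Sf1  (source Sf1 imposes f)
#3 stroke at Sf2  (source Sf2 imposes f)
#0 stroke at I1  (I1 outputs flow p/I1)
#1 stroke at J1  (only one effort-in slot at J1)

#0 stroke→I1
#1 stroke→J1
#2 stroke→Sf1
#3 stroke→Sf2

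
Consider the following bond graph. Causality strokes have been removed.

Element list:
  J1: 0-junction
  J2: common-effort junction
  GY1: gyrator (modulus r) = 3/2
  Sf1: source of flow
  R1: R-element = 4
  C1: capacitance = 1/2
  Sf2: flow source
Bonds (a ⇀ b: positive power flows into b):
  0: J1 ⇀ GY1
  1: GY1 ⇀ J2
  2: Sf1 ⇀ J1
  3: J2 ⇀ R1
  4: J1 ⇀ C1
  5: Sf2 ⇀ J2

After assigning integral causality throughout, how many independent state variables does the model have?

1  (C1 all integral)

#2 stroke at Sf1  (Sf1 fixes flow; stroke at Sf1)
#5 stroke at Sf2  (Sf2 (Sf) sets flow on bond)
#4 stroke at J1  (C1 integral (e out))
#0 stroke at GY1  (J1: bond 4 brought effort, rest push out)
#1 stroke at GY1  (through GY1, causality inverts; strokes same side of GY1)
#3 stroke at J2  (only one effort-in slot at J2)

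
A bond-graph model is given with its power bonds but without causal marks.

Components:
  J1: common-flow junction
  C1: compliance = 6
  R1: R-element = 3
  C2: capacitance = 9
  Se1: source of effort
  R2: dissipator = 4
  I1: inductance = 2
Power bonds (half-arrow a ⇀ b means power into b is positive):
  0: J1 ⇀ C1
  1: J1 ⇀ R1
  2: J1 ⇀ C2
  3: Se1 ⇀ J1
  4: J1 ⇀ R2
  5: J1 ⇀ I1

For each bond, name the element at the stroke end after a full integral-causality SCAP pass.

β3 →J1  (source Se1 imposes e)
β0 →J1  (C1: C, integral causality)
β2 →J1  (C2 outputs effort q/C2)
β5 →I1  (I1 integral (f out))
β1 →J1  (J1 flow already set via bond 5)
β4 →J1  (1-jn J1 has f-setter on 5)

b0 →J1
b1 →J1
b2 →J1
b3 →J1
b4 →J1
b5 →I1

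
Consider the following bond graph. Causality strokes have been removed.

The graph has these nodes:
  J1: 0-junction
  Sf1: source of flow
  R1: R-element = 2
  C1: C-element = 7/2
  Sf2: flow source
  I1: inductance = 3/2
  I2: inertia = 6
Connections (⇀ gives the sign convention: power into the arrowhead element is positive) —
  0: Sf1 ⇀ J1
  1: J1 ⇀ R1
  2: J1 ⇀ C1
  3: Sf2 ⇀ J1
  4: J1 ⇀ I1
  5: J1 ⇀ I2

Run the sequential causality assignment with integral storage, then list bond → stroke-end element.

bond 0 stroke→Sf1  (Sf1 (Sf) sets flow on bond)
bond 3 stroke→Sf2  (Sf2 (Sf) sets flow on bond)
bond 2 stroke→J1  (C1 integral (e out))
bond 1 stroke→R1  (J1 effort already set via bond 2)
bond 4 stroke→I1  (J1 effort already set via bond 2)
bond 5 stroke→I2  (J1 effort already set via bond 2)

b0 →Sf1
b1 →R1
b2 →J1
b3 →Sf2
b4 →I1
b5 →I2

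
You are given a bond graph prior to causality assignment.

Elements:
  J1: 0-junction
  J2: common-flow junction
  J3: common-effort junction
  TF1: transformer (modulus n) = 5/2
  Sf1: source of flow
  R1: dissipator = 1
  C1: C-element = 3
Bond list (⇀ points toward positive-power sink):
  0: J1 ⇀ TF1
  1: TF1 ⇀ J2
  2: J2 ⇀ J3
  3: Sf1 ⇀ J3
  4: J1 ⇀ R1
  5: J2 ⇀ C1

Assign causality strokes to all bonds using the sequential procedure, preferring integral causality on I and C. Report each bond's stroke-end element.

#3 →Sf1  (Sf1: flow source, stroke at near end)
#2 →J3  (closing 0-jn rule on J3)
#1 →J2  (common-f at J2 fixed by 2)
#5 →J2  (J2: bond 2 brought flow, rest push out)
#0 →TF1  (TF1 one-in-one-out from 1)
#4 →J1  (closing 0-jn rule on J1)

β0 stroke at TF1
β1 stroke at J2
β2 stroke at J3
β3 stroke at Sf1
β4 stroke at J1
β5 stroke at J2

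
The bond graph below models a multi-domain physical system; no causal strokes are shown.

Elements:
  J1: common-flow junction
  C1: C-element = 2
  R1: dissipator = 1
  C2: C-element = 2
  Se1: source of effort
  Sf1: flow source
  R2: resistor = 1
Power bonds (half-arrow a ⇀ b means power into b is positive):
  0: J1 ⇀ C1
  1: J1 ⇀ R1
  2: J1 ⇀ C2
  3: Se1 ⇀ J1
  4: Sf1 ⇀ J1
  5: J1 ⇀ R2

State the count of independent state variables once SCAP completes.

2  (C1, C2 all integral)

bond 3 →J1  (source Se1 imposes e)
bond 4 →Sf1  (Sf1 (Sf) sets flow on bond)
bond 0 →J1  (J1: bond 4 brought flow, rest push out)
bond 1 →J1  (common-f at J1 fixed by 4)
bond 2 →J1  (common-f at J1 fixed by 4)
bond 5 →J1  (J1: bond 4 brought flow, rest push out)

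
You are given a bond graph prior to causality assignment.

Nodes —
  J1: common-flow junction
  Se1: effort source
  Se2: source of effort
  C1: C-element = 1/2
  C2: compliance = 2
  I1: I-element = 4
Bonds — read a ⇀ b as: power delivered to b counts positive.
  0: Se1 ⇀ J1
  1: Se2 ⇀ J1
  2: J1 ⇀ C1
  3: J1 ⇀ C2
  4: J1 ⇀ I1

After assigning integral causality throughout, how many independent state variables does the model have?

β0 →J1  (source Se1 imposes e)
β1 →J1  (source Se2 imposes e)
β2 →J1  (C1 outputs effort q/C1)
β3 →J1  (C2: C, integral causality)
β4 →I1  (J1 needs exactly one f-in)

3  (C1, C2, I1 all integral)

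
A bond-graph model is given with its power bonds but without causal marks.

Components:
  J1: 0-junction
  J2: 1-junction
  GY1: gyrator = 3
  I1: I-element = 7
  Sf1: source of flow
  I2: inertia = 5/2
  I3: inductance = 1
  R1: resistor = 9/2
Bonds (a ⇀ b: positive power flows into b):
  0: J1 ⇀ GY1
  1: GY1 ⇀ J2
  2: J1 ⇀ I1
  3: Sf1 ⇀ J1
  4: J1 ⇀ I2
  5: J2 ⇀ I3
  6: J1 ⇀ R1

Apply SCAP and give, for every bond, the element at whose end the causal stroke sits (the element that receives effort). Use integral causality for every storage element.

#3 |Sf1  (Sf1: flow source, stroke at near end)
#2 |I1  (prefer integral on I1)
#4 |I2  (I2 outputs flow p/I2)
#5 |I3  (prefer integral on I3)
#1 |J2  (1-jn J2 has f-setter on 5)
#0 |J1  (GY1: gyrator matches bond 1)
#6 |R1  (common-e at J1 fixed by 0)

b0 |J1
b1 |J2
b2 |I1
b3 |Sf1
b4 |I2
b5 |I3
b6 |R1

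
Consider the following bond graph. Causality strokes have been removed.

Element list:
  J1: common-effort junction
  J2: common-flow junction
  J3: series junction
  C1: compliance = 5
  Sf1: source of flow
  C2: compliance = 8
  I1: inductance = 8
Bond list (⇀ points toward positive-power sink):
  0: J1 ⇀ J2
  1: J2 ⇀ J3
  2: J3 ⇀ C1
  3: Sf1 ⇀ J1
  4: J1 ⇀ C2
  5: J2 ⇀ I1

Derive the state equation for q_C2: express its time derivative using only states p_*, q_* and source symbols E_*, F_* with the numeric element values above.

b3 stroke→Sf1  (Sf1 fixes flow; stroke at Sf1)
b2 stroke→J3  (C1 integral (e out))
b1 stroke→J2  (closing 1-jn rule on J3)
b4 stroke→J1  (C2: C, integral causality)
b0 stroke→J2  (common-e at J1 fixed by 4)
b5 stroke→I1  (J2 needs exactly one f-in)

dq_C2/dt = F_Sf1 - p_I1/8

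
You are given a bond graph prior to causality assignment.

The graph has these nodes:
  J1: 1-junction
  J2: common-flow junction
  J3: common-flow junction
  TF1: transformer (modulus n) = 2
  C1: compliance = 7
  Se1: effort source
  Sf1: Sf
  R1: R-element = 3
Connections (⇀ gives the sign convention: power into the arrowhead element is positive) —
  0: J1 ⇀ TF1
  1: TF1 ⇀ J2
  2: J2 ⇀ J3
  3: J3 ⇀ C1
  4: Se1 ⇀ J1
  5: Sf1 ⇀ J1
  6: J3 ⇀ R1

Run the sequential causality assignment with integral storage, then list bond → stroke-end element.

β0 stroke at J1
β1 stroke at TF1
β2 stroke at J2
β3 stroke at J3
β4 stroke at J1
β5 stroke at Sf1
β6 stroke at J3

b4 →J1  (Se1 (Se) sets effort on bond)
b5 →Sf1  (Sf1: flow source, stroke at near end)
b0 →J1  (1-jn J1 has f-setter on 5)
b1 →TF1  (TF1 one-in-one-out from 0)
b2 →J2  (J2: bond 1 brought flow, rest push out)
b3 →J3  (J3 flow already set via bond 2)
b6 →J3  (J3 flow already set via bond 2)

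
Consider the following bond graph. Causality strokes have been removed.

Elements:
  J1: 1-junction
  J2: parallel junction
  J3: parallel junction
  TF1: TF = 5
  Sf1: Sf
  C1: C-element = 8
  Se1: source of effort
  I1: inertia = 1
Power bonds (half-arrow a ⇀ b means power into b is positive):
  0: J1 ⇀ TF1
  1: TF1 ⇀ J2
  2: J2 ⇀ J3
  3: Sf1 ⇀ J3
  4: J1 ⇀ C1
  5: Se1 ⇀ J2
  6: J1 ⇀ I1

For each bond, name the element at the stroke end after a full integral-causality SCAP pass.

bond 3 stroke at Sf1  (Sf1 (Sf) sets flow on bond)
bond 5 stroke at J2  (Se1 fixes effort; stroke away)
bond 1 stroke at TF1  (0-jn J2 has e-setter on 5)
bond 2 stroke at J3  (0-jn J2 has e-setter on 5)
bond 0 stroke at J1  (TF1: transformer flips bond 1)
bond 4 stroke at J1  (C1 integral (e out))
bond 6 stroke at I1  (J1 needs exactly one f-in)

#0 →J1
#1 →TF1
#2 →J3
#3 →Sf1
#4 →J1
#5 →J2
#6 →I1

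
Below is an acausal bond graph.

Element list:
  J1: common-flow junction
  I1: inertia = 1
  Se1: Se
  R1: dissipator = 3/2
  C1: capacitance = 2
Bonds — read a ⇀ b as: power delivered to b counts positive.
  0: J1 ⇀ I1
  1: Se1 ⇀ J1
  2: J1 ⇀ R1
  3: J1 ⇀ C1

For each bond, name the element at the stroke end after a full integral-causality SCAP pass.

β0 →I1
β1 →J1
β2 →J1
β3 →J1

#1 →J1  (Se1 (Se) sets effort on bond)
#0 →I1  (I1 integral (f out))
#2 →J1  (1-jn J1 has f-setter on 0)
#3 →J1  (common-f at J1 fixed by 0)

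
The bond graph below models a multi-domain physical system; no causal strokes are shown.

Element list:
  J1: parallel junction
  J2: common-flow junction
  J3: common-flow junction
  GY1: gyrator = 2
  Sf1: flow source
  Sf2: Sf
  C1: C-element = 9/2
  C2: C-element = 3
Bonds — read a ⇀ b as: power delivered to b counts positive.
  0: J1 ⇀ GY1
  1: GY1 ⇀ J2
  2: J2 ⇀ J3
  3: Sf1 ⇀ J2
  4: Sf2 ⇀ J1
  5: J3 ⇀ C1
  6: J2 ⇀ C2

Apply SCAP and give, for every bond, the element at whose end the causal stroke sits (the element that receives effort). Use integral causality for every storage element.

b3 |Sf1  (source Sf1 imposes f)
b4 |Sf2  (source Sf2 imposes f)
b0 |J1  (J1: last free bond brings effort in)
b1 |J2  (1-jn J2 has f-setter on 3)
b2 |J2  (J2: bond 3 brought flow, rest push out)
b6 |J2  (J2 flow already set via bond 3)
b5 |J3  (J3 flow already set via bond 2)

β0 →J1
β1 →J2
β2 →J2
β3 →Sf1
β4 →Sf2
β5 →J3
β6 →J2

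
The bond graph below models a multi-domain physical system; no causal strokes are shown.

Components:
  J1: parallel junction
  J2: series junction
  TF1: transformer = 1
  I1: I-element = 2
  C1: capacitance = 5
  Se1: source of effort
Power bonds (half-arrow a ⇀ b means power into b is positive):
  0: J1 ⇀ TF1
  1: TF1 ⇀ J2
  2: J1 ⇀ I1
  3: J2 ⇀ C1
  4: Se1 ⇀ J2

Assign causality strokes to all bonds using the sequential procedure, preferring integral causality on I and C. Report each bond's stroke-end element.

b0 stroke→J1
b1 stroke→TF1
b2 stroke→I1
b3 stroke→J2
b4 stroke→J2

bond 4 →J2  (Se1 fixes effort; stroke away)
bond 2 →I1  (I1 outputs flow p/I1)
bond 0 →J1  (J1 needs exactly one e-in)
bond 1 →TF1  (TF TF1: opposite of bond 0)
bond 3 →J2  (J2: bond 1 brought flow, rest push out)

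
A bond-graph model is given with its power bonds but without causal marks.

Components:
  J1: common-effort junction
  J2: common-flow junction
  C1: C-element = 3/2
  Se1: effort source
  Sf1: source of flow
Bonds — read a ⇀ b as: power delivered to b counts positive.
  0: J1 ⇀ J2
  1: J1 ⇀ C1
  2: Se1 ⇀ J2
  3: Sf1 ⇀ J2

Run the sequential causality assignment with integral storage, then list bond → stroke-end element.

β0 |J2
β1 |J1
β2 |J2
β3 |Sf1

β2 stroke→J2  (Se1 (Se) sets effort on bond)
β3 stroke→Sf1  (Sf1 (Sf) sets flow on bond)
β0 stroke→J2  (J2 flow already set via bond 3)
β1 stroke→J1  (J1 needs exactly one e-in)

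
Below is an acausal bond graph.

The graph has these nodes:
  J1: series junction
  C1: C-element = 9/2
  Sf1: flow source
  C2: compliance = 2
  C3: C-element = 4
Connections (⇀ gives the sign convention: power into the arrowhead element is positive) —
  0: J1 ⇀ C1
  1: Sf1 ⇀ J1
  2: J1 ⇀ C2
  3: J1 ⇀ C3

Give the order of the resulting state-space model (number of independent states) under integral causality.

b1 stroke→Sf1  (Sf1 fixes flow; stroke at Sf1)
b0 stroke→J1  (1-jn J1 has f-setter on 1)
b2 stroke→J1  (common-f at J1 fixed by 1)
b3 stroke→J1  (1-jn J1 has f-setter on 1)

3  (C1, C2, C3 all integral)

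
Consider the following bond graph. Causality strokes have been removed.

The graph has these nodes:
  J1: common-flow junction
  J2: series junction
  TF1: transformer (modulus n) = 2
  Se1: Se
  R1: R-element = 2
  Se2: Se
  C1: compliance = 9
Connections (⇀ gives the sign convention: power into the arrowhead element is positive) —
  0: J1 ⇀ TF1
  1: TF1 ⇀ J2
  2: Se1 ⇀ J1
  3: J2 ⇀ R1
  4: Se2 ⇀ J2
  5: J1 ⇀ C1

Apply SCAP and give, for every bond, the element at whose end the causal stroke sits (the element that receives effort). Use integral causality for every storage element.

b0 stroke at TF1
b1 stroke at J2
b2 stroke at J1
b3 stroke at R1
b4 stroke at J2
b5 stroke at J1

bond 2 →J1  (Se1 (Se) sets effort on bond)
bond 4 →J2  (Se2 (Se) sets effort on bond)
bond 5 →J1  (C1 outputs effort q/C1)
bond 0 →TF1  (J1: last free bond brings flow in)
bond 1 →J2  (TF1 one-in-one-out from 0)
bond 3 →R1  (closing 1-jn rule on J2)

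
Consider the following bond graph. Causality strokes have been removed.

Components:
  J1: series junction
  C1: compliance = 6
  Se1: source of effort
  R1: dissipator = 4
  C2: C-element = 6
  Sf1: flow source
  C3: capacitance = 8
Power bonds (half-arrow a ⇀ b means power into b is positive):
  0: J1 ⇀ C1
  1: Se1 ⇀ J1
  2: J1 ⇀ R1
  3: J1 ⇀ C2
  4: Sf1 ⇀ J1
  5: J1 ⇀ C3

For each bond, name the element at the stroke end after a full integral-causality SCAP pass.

bond 0 stroke at J1
bond 1 stroke at J1
bond 2 stroke at J1
bond 3 stroke at J1
bond 4 stroke at Sf1
bond 5 stroke at J1

#1 stroke at J1  (Se1 fixes effort; stroke away)
#4 stroke at Sf1  (Sf1 (Sf) sets flow on bond)
#0 stroke at J1  (J1: bond 4 brought flow, rest push out)
#2 stroke at J1  (common-f at J1 fixed by 4)
#3 stroke at J1  (J1 flow already set via bond 4)
#5 stroke at J1  (J1: bond 4 brought flow, rest push out)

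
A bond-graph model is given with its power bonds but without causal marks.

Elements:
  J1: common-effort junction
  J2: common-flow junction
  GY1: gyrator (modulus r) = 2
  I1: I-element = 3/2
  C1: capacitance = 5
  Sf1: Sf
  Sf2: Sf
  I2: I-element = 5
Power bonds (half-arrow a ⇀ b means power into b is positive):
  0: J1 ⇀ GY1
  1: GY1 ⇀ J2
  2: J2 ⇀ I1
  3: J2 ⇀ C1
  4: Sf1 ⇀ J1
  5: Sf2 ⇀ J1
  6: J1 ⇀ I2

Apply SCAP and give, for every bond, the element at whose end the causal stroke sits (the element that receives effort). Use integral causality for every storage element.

β4 |Sf1  (Sf1 fixes flow; stroke at Sf1)
β5 |Sf2  (Sf2: flow source, stroke at near end)
β2 |I1  (I1 outputs flow p/I1)
β1 |J2  (common-f at J2 fixed by 2)
β3 |J2  (1-jn J2 has f-setter on 2)
β0 |J1  (through GY1, causality inverts; strokes same side of GY1)
β6 |I2  (common-e at J1 fixed by 0)

bond 0 stroke→J1
bond 1 stroke→J2
bond 2 stroke→I1
bond 3 stroke→J2
bond 4 stroke→Sf1
bond 5 stroke→Sf2
bond 6 stroke→I2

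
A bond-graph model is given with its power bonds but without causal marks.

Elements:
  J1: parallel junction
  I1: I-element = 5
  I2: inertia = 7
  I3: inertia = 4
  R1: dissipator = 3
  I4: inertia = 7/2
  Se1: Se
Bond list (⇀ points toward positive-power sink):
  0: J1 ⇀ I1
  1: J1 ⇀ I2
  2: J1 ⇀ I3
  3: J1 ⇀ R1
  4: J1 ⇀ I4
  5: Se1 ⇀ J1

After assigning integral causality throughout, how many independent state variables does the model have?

4  (I1, I2, I3, I4 all integral)

b5 |J1  (Se1 (Se) sets effort on bond)
b0 |I1  (J1 effort already set via bond 5)
b1 |I2  (common-e at J1 fixed by 5)
b2 |I3  (common-e at J1 fixed by 5)
b3 |R1  (common-e at J1 fixed by 5)
b4 |I4  (J1 effort already set via bond 5)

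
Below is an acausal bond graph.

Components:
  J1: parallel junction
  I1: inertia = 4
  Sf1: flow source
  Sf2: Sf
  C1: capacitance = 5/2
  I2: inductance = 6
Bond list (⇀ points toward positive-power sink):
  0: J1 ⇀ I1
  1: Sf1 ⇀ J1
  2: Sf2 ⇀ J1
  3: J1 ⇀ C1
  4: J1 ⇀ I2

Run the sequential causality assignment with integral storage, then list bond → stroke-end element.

β0 stroke→I1
β1 stroke→Sf1
β2 stroke→Sf2
β3 stroke→J1
β4 stroke→I2

b1 stroke→Sf1  (source Sf1 imposes f)
b2 stroke→Sf2  (Sf2: flow source, stroke at near end)
b0 stroke→I1  (I1 outputs flow p/I1)
b3 stroke→J1  (C1: C, integral causality)
b4 stroke→I2  (J1: bond 3 brought effort, rest push out)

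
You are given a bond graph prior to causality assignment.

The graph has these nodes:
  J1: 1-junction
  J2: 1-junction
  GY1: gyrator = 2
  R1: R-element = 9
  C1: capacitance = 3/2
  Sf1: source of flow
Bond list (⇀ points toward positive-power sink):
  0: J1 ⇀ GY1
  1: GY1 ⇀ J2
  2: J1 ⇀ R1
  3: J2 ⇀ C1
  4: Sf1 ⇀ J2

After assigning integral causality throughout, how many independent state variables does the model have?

b4 stroke→Sf1  (source Sf1 imposes f)
b1 stroke→J2  (common-f at J2 fixed by 4)
b3 stroke→J2  (J2: bond 4 brought flow, rest push out)
b0 stroke→J1  (GY1: gyrator matches bond 1)
b2 stroke→R1  (only one flow-in slot at J1)

1  (C1 all integral)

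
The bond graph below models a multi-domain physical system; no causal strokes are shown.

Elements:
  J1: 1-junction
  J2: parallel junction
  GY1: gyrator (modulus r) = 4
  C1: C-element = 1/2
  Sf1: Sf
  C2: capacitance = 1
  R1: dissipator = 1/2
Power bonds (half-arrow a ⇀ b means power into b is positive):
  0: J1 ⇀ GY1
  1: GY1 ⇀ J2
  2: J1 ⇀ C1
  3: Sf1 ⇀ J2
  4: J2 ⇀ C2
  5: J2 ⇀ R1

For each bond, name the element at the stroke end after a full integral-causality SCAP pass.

β0 →GY1
β1 →GY1
β2 →J1
β3 →Sf1
β4 →J2
β5 →R1

#3 stroke→Sf1  (source Sf1 imposes f)
#2 stroke→J1  (C1 outputs effort q/C1)
#0 stroke→GY1  (closing 1-jn rule on J1)
#1 stroke→GY1  (GY GY1: same side as bond 0)
#4 stroke→J2  (prefer integral on C2)
#5 stroke→R1  (J2: bond 4 brought effort, rest push out)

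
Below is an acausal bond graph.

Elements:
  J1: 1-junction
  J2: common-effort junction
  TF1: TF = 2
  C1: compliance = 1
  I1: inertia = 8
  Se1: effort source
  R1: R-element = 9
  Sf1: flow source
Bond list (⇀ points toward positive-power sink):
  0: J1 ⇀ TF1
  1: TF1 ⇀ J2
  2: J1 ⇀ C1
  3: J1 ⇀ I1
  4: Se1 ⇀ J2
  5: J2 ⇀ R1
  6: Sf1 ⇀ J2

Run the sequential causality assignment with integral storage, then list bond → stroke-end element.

β4 stroke→J2  (Se1 fixes effort; stroke away)
β6 stroke→Sf1  (Sf1 (Sf) sets flow on bond)
β1 stroke→TF1  (common-e at J2 fixed by 4)
β5 stroke→R1  (0-jn J2 has e-setter on 4)
β0 stroke→J1  (TF TF1: opposite of bond 1)
β2 stroke→J1  (C1 outputs effort q/C1)
β3 stroke→I1  (J1: last free bond brings flow in)

β0 →J1
β1 →TF1
β2 →J1
β3 →I1
β4 →J2
β5 →R1
β6 →Sf1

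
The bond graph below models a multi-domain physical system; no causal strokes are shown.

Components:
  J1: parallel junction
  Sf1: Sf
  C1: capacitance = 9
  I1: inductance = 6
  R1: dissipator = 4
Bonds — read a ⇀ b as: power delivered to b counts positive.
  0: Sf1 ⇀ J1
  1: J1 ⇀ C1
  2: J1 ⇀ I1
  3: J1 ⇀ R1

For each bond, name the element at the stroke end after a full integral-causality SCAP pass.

bond 0 stroke at Sf1
bond 1 stroke at J1
bond 2 stroke at I1
bond 3 stroke at R1

#0 stroke→Sf1  (Sf1 (Sf) sets flow on bond)
#1 stroke→J1  (prefer integral on C1)
#2 stroke→I1  (0-jn J1 has e-setter on 1)
#3 stroke→R1  (0-jn J1 has e-setter on 1)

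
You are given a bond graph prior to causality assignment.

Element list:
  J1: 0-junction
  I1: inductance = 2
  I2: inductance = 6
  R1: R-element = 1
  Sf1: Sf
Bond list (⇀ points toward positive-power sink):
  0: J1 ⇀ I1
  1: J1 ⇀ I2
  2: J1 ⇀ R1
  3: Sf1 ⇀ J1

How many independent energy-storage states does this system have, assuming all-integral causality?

2  (I1, I2 all integral)

b3 |Sf1  (Sf1 (Sf) sets flow on bond)
b0 |I1  (I1 integral (f out))
b1 |I2  (I2 integral (f out))
b2 |J1  (closing 0-jn rule on J1)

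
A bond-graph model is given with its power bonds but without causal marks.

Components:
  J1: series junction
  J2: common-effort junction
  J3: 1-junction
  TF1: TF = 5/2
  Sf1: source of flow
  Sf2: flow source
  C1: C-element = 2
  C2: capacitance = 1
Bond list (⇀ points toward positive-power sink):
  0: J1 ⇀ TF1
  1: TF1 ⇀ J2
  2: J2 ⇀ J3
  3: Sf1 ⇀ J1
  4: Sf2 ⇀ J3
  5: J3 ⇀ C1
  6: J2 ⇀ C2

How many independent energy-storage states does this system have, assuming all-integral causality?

2  (C1, C2 all integral)

#3 |Sf1  (source Sf1 imposes f)
#4 |Sf2  (Sf2 fixes flow; stroke at Sf2)
#0 |J1  (J1 flow already set via bond 3)
#2 |J3  (common-f at J3 fixed by 4)
#5 |J3  (common-f at J3 fixed by 4)
#1 |TF1  (TF1: transformer flips bond 0)
#6 |J2  (J2 needs exactly one e-in)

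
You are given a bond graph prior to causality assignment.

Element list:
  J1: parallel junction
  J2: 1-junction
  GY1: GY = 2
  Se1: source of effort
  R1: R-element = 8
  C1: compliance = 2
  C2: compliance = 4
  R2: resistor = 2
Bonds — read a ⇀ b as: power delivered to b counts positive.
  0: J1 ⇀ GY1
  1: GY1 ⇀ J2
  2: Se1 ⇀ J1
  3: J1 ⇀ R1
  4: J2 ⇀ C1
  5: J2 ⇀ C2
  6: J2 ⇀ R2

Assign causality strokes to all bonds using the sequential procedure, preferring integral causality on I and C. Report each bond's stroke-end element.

β2 →J1  (Se1 fixes effort; stroke away)
β0 →GY1  (J1 effort already set via bond 2)
β3 →R1  (J1: bond 2 brought effort, rest push out)
β1 →GY1  (GY1 both-in/both-out from 0)
β4 →J2  (J2 flow already set via bond 1)
β5 →J2  (1-jn J2 has f-setter on 1)
β6 →J2  (J2 flow already set via bond 1)

b0 →GY1
b1 →GY1
b2 →J1
b3 →R1
b4 →J2
b5 →J2
b6 →J2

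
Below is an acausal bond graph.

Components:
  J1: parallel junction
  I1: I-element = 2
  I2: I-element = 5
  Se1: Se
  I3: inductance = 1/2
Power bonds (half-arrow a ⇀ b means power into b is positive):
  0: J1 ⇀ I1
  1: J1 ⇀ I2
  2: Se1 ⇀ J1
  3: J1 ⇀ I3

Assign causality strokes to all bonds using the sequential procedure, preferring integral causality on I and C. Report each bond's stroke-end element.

β2 →J1  (source Se1 imposes e)
β0 →I1  (J1 effort already set via bond 2)
β1 →I2  (common-e at J1 fixed by 2)
β3 →I3  (J1 effort already set via bond 2)

β0 →I1
β1 →I2
β2 →J1
β3 →I3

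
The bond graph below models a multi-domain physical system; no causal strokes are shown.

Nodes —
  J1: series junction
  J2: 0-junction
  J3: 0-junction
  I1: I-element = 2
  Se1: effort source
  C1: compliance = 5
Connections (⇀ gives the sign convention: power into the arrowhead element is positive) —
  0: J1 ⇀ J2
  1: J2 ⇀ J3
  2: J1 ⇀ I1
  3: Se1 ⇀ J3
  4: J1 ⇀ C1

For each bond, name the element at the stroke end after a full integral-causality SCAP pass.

#3 |J3  (Se1 (Se) sets effort on bond)
#1 |J2  (0-jn J3 has e-setter on 3)
#0 |J1  (common-e at J2 fixed by 1)
#2 |I1  (I1 outputs flow p/I1)
#4 |J1  (1-jn J1 has f-setter on 2)

b0 stroke→J1
b1 stroke→J2
b2 stroke→I1
b3 stroke→J3
b4 stroke→J1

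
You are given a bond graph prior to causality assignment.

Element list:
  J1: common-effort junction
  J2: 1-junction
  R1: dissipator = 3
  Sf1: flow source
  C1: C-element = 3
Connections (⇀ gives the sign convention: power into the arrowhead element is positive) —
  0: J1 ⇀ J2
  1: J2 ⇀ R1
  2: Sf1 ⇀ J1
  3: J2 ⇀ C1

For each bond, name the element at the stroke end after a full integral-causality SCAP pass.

#0 stroke at J1
#1 stroke at J2
#2 stroke at Sf1
#3 stroke at J2

bond 2 stroke at Sf1  (source Sf1 imposes f)
bond 0 stroke at J1  (closing 0-jn rule on J1)
bond 1 stroke at J2  (1-jn J2 has f-setter on 0)
bond 3 stroke at J2  (1-jn J2 has f-setter on 0)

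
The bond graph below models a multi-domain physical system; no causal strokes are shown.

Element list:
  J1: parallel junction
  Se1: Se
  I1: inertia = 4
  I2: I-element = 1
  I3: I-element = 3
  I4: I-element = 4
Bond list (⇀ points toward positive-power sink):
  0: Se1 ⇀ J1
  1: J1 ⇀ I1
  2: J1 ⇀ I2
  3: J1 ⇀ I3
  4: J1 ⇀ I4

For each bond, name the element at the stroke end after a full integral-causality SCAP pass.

b0 stroke→J1  (source Se1 imposes e)
b1 stroke→I1  (J1: bond 0 brought effort, rest push out)
b2 stroke→I2  (J1: bond 0 brought effort, rest push out)
b3 stroke→I3  (common-e at J1 fixed by 0)
b4 stroke→I4  (0-jn J1 has e-setter on 0)

b0 →J1
b1 →I1
b2 →I2
b3 →I3
b4 →I4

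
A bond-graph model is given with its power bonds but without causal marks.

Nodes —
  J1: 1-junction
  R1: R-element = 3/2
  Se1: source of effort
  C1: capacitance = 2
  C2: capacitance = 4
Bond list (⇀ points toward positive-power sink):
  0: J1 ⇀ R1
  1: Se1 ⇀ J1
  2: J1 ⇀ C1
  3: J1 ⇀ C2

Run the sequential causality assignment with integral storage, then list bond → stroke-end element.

β1 |J1  (Se1 (Se) sets effort on bond)
β2 |J1  (prefer integral on C1)
β3 |J1  (prefer integral on C2)
β0 |R1  (J1: last free bond brings flow in)

#0 stroke at R1
#1 stroke at J1
#2 stroke at J1
#3 stroke at J1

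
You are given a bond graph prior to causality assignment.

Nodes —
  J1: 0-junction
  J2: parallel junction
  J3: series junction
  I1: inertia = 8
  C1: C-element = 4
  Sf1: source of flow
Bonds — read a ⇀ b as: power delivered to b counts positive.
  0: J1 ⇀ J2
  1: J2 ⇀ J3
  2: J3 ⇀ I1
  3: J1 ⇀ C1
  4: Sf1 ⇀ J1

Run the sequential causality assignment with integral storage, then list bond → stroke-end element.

β4 stroke at Sf1  (Sf1 (Sf) sets flow on bond)
β2 stroke at I1  (I1 integral (f out))
β1 stroke at J3  (common-f at J3 fixed by 2)
β0 stroke at J2  (only one effort-in slot at J2)
β3 stroke at J1  (only one effort-in slot at J1)

bond 0 stroke at J2
bond 1 stroke at J3
bond 2 stroke at I1
bond 3 stroke at J1
bond 4 stroke at Sf1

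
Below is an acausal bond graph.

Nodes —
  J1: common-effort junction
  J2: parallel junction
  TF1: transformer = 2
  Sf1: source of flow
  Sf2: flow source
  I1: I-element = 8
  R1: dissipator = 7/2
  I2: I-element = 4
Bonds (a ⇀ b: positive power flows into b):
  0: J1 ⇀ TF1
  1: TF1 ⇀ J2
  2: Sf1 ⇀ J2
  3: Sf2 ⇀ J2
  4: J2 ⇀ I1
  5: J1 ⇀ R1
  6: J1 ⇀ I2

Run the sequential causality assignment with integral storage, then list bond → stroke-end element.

β2 |Sf1  (Sf1 fixes flow; stroke at Sf1)
β3 |Sf2  (Sf2: flow source, stroke at near end)
β4 |I1  (I1: I, integral causality)
β1 |J2  (closing 0-jn rule on J2)
β0 |TF1  (TF TF1: opposite of bond 1)
β6 |I2  (I2: I, integral causality)
β5 |J1  (closing 0-jn rule on J1)

β0 |TF1
β1 |J2
β2 |Sf1
β3 |Sf2
β4 |I1
β5 |J1
β6 |I2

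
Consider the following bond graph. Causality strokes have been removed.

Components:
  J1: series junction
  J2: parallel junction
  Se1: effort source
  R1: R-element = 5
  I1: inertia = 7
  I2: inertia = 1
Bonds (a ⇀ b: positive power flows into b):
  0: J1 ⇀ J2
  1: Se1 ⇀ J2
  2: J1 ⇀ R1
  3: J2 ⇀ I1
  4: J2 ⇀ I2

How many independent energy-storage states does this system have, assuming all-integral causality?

b1 stroke at J2  (source Se1 imposes e)
b0 stroke at J1  (common-e at J2 fixed by 1)
b3 stroke at I1  (common-e at J2 fixed by 1)
b4 stroke at I2  (common-e at J2 fixed by 1)
b2 stroke at R1  (J1: last free bond brings flow in)

2  (I1, I2 all integral)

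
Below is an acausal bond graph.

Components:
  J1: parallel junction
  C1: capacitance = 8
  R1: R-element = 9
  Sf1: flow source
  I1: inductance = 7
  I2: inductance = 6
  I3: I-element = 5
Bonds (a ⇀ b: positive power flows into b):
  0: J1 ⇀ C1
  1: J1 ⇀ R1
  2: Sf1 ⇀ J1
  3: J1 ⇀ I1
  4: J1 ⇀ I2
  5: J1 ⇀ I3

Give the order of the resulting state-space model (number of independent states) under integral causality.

4  (C1, I1, I2, I3 all integral)

β2 →Sf1  (Sf1 (Sf) sets flow on bond)
β0 →J1  (C1: C, integral causality)
β1 →R1  (J1 effort already set via bond 0)
β3 →I1  (common-e at J1 fixed by 0)
β4 →I2  (0-jn J1 has e-setter on 0)
β5 →I3  (J1 effort already set via bond 0)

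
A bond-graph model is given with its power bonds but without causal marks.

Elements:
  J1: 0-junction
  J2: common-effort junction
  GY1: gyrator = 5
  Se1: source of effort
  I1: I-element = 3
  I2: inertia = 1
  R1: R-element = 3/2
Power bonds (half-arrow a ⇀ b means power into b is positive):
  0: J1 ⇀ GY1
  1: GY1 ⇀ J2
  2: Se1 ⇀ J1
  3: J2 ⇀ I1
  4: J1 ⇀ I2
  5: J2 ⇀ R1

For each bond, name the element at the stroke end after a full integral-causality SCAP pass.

#2 stroke→J1  (Se1 (Se) sets effort on bond)
#0 stroke→GY1  (J1 effort already set via bond 2)
#4 stroke→I2  (J1 effort already set via bond 2)
#1 stroke→GY1  (through GY1, causality inverts; strokes same side of GY1)
#3 stroke→I1  (prefer integral on I1)
#5 stroke→J2  (only one effort-in slot at J2)

bond 0 stroke at GY1
bond 1 stroke at GY1
bond 2 stroke at J1
bond 3 stroke at I1
bond 4 stroke at I2
bond 5 stroke at J2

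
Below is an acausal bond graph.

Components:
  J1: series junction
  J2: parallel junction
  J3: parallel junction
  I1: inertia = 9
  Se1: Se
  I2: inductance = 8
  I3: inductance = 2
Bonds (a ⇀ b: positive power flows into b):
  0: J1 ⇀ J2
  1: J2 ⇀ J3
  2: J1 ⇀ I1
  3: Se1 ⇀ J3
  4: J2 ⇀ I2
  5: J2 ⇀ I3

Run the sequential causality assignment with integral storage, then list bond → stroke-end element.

bond 0 |J1
bond 1 |J2
bond 2 |I1
bond 3 |J3
bond 4 |I2
bond 5 |I3

bond 3 stroke→J3  (Se1 (Se) sets effort on bond)
bond 1 stroke→J2  (J3 effort already set via bond 3)
bond 0 stroke→J1  (J2: bond 1 brought effort, rest push out)
bond 4 stroke→I2  (J2: bond 1 brought effort, rest push out)
bond 5 stroke→I3  (J2: bond 1 brought effort, rest push out)
bond 2 stroke→I1  (J1 needs exactly one f-in)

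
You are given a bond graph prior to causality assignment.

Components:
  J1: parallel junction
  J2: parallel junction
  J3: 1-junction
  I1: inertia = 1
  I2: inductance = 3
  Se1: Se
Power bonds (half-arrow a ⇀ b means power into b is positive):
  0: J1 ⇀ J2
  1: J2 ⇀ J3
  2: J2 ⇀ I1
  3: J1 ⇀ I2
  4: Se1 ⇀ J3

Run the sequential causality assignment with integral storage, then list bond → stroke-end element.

β0 →J1
β1 →J2
β2 →I1
β3 →I2
β4 →J3

bond 4 stroke at J3  (source Se1 imposes e)
bond 1 stroke at J2  (J3: last free bond brings flow in)
bond 0 stroke at J1  (J2 effort already set via bond 1)
bond 2 stroke at I1  (J2 effort already set via bond 1)
bond 3 stroke at I2  (J1: bond 0 brought effort, rest push out)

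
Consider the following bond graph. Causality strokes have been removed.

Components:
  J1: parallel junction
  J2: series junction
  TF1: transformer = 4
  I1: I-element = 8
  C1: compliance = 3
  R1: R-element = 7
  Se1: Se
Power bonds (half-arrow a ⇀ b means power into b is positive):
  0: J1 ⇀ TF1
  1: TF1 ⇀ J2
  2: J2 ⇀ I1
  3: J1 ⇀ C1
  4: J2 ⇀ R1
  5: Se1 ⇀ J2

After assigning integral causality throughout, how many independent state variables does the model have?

#5 stroke→J2  (Se1 fixes effort; stroke away)
#2 stroke→I1  (I1 integral (f out))
#1 stroke→J2  (J2: bond 2 brought flow, rest push out)
#4 stroke→J2  (common-f at J2 fixed by 2)
#0 stroke→TF1  (through TF1, causality passes straight; one stroke at TF1)
#3 stroke→J1  (J1: last free bond brings effort in)

2  (C1, I1 all integral)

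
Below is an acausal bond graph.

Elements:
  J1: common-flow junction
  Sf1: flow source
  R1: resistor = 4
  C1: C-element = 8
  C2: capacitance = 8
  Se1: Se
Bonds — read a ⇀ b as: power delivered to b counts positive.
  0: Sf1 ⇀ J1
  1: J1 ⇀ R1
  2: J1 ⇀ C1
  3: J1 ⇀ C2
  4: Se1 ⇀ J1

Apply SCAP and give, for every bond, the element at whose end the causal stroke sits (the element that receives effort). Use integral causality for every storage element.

#0 stroke at Sf1
#1 stroke at J1
#2 stroke at J1
#3 stroke at J1
#4 stroke at J1

β0 →Sf1  (Sf1 (Sf) sets flow on bond)
β4 →J1  (Se1 (Se) sets effort on bond)
β1 →J1  (common-f at J1 fixed by 0)
β2 →J1  (J1 flow already set via bond 0)
β3 →J1  (common-f at J1 fixed by 0)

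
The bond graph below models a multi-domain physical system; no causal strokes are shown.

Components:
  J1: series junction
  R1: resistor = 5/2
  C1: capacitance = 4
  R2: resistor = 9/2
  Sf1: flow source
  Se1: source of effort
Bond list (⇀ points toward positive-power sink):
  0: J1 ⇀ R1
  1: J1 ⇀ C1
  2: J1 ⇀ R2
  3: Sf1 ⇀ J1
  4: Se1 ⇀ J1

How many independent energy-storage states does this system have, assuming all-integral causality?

1  (C1 all integral)

β3 stroke at Sf1  (Sf1 fixes flow; stroke at Sf1)
β4 stroke at J1  (source Se1 imposes e)
β0 stroke at J1  (common-f at J1 fixed by 3)
β1 stroke at J1  (common-f at J1 fixed by 3)
β2 stroke at J1  (common-f at J1 fixed by 3)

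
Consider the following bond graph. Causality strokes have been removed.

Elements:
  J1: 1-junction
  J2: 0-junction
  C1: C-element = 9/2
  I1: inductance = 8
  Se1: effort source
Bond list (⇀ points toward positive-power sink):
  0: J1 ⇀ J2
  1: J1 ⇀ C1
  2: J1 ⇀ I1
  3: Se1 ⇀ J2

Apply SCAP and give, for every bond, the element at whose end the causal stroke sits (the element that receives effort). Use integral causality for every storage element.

b3 stroke→J2  (source Se1 imposes e)
b0 stroke→J1  (J2 effort already set via bond 3)
b1 stroke→J1  (prefer integral on C1)
b2 stroke→I1  (J1: last free bond brings flow in)

b0 →J1
b1 →J1
b2 →I1
b3 →J2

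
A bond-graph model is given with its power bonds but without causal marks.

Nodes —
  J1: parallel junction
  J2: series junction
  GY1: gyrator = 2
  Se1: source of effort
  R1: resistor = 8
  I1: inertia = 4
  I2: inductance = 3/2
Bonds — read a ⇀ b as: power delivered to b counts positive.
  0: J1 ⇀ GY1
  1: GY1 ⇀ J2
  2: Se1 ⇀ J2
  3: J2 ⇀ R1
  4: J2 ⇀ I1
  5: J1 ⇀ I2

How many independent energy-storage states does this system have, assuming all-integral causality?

β2 stroke→J2  (Se1 fixes effort; stroke away)
β4 stroke→I1  (I1: I, integral causality)
β1 stroke→J2  (J2: bond 4 brought flow, rest push out)
β3 stroke→J2  (J2: bond 4 brought flow, rest push out)
β0 stroke→J1  (GY GY1: same side as bond 1)
β5 stroke→I2  (0-jn J1 has e-setter on 0)

2  (I1, I2 all integral)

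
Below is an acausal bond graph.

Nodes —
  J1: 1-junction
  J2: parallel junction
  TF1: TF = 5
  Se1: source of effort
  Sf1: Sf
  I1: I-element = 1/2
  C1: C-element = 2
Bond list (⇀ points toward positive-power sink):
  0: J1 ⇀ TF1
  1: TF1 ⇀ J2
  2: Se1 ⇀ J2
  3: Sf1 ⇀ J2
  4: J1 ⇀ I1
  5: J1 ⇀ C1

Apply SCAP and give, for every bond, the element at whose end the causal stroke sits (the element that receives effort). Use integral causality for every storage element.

bond 0 →J1
bond 1 →TF1
bond 2 →J2
bond 3 →Sf1
bond 4 →I1
bond 5 →J1

bond 2 stroke→J2  (Se1 (Se) sets effort on bond)
bond 3 stroke→Sf1  (Sf1 fixes flow; stroke at Sf1)
bond 1 stroke→TF1  (common-e at J2 fixed by 2)
bond 0 stroke→J1  (TF TF1: opposite of bond 1)
bond 4 stroke→I1  (I1 integral (f out))
bond 5 stroke→J1  (J1: bond 4 brought flow, rest push out)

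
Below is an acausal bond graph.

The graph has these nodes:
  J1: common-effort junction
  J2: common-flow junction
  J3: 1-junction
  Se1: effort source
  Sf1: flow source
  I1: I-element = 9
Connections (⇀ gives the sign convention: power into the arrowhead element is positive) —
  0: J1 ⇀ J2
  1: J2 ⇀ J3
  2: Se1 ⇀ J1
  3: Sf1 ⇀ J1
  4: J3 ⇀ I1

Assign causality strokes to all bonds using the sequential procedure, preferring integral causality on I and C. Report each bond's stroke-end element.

bond 2 stroke→J1  (Se1: effort source, stroke at far end)
bond 3 stroke→Sf1  (Sf1 fixes flow; stroke at Sf1)
bond 0 stroke→J2  (J1 effort already set via bond 2)
bond 1 stroke→J3  (J2 needs exactly one f-in)
bond 4 stroke→I1  (closing 1-jn rule on J3)

bond 0 stroke→J2
bond 1 stroke→J3
bond 2 stroke→J1
bond 3 stroke→Sf1
bond 4 stroke→I1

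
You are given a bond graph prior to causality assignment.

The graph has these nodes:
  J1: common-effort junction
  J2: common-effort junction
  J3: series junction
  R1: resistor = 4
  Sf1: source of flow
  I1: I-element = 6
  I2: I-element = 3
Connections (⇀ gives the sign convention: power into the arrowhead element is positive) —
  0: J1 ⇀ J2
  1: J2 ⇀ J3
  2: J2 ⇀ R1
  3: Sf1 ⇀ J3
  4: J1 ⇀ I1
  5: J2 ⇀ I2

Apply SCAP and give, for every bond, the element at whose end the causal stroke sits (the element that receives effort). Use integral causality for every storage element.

#0 stroke→J1
#1 stroke→J3
#2 stroke→J2
#3 stroke→Sf1
#4 stroke→I1
#5 stroke→I2

b3 stroke at Sf1  (source Sf1 imposes f)
b1 stroke at J3  (J3 flow already set via bond 3)
b4 stroke at I1  (prefer integral on I1)
b0 stroke at J1  (J1: last free bond brings effort in)
b5 stroke at I2  (I2 outputs flow p/I2)
b2 stroke at J2  (closing 0-jn rule on J2)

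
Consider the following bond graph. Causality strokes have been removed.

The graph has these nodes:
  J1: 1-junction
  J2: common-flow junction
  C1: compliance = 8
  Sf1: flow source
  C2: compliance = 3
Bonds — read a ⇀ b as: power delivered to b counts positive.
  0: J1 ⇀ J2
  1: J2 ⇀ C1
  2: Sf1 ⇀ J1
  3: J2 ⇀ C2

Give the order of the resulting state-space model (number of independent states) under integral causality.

2  (C1, C2 all integral)

b2 stroke→Sf1  (Sf1: flow source, stroke at near end)
b0 stroke→J1  (J1: bond 2 brought flow, rest push out)
b1 stroke→J2  (1-jn J2 has f-setter on 0)
b3 stroke→J2  (common-f at J2 fixed by 0)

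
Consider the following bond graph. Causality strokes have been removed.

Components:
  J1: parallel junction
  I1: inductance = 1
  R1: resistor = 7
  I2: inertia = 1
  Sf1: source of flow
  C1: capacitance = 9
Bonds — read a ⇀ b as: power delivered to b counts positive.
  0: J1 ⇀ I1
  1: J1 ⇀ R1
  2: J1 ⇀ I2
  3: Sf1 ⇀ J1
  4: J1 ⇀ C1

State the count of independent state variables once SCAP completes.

β3 |Sf1  (Sf1: flow source, stroke at near end)
β0 |I1  (I1 outputs flow p/I1)
β2 |I2  (I2 integral (f out))
β4 |J1  (C1: C, integral causality)
β1 |R1  (J1: bond 4 brought effort, rest push out)

3  (C1, I1, I2 all integral)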